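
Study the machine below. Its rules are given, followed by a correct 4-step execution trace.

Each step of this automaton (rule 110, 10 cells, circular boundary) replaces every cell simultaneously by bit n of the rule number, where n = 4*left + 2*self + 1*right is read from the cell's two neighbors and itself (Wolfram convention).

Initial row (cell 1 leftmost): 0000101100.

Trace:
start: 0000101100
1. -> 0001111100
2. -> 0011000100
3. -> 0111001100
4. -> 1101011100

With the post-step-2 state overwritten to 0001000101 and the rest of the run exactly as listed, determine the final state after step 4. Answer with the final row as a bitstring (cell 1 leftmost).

0111011001

state after step 2 := 0001000101
3. -> 0011001111
4. -> 0111011001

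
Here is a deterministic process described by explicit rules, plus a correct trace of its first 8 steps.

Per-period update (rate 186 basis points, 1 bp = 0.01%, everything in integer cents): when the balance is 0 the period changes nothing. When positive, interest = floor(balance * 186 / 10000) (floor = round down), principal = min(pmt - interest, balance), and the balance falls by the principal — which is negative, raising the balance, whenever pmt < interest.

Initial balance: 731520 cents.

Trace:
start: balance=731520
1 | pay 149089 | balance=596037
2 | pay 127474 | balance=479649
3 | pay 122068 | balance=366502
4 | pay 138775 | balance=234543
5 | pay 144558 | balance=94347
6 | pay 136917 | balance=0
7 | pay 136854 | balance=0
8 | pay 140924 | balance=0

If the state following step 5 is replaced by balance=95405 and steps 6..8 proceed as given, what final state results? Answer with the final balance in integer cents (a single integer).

state after step 5 := balance=95405
6 | pay 136917 | balance=0
7 | pay 136854 | balance=0
8 | pay 140924 | balance=0

0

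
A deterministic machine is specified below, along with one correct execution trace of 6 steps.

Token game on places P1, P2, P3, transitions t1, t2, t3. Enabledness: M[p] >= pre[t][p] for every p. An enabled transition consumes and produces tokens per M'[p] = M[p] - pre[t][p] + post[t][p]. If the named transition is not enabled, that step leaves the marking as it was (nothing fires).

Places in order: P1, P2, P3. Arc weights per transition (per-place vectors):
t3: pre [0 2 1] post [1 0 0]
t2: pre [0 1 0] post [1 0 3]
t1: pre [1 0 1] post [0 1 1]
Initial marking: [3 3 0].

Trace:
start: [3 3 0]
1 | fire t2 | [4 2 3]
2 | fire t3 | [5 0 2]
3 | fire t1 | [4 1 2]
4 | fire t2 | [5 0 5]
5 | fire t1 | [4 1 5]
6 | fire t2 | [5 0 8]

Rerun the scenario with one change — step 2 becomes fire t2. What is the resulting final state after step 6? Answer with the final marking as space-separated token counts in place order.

5 1 12

(re-executing from step 2 with the substitution; state before step 2: [4 2 3])
2 | fire t2 | [5 1 6]
3 | fire t1 | [4 2 6]
4 | fire t2 | [5 1 9]
5 | fire t1 | [4 2 9]
6 | fire t2 | [5 1 12]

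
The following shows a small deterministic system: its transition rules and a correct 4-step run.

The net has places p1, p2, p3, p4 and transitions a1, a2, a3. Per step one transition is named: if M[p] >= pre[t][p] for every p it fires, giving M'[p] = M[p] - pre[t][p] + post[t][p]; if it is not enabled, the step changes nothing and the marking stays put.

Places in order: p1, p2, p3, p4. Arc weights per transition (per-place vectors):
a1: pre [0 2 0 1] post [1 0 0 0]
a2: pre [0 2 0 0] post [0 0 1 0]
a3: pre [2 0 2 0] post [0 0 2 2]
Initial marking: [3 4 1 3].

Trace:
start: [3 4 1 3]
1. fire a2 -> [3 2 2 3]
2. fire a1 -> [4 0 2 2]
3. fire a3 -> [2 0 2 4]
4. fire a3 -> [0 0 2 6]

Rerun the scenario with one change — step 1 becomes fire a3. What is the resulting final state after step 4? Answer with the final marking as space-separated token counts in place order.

4 2 1 2

(re-executing from step 1 with the substitution; state before step 1: [3 4 1 3])
1. fire a3 -> [3 4 1 3]
2. fire a1 -> [4 2 1 2]
3. fire a3 -> [4 2 1 2]
4. fire a3 -> [4 2 1 2]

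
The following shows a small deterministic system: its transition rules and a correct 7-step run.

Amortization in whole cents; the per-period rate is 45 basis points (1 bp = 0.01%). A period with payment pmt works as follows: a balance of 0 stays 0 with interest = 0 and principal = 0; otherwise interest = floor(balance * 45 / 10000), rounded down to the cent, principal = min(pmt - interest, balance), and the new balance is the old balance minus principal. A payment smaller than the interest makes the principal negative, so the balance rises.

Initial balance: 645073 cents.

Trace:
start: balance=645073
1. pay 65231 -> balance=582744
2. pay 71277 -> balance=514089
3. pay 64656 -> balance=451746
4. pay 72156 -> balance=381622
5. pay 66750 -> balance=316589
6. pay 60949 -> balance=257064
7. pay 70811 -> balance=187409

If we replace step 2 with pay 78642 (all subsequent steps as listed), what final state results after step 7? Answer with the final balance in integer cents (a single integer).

179878

(re-executing from step 2 with the substitution; state before step 2: balance=582744)
2. pay 78642 -> balance=506724
3. pay 64656 -> balance=444348
4. pay 72156 -> balance=374191
5. pay 66750 -> balance=309124
6. pay 60949 -> balance=249566
7. pay 70811 -> balance=179878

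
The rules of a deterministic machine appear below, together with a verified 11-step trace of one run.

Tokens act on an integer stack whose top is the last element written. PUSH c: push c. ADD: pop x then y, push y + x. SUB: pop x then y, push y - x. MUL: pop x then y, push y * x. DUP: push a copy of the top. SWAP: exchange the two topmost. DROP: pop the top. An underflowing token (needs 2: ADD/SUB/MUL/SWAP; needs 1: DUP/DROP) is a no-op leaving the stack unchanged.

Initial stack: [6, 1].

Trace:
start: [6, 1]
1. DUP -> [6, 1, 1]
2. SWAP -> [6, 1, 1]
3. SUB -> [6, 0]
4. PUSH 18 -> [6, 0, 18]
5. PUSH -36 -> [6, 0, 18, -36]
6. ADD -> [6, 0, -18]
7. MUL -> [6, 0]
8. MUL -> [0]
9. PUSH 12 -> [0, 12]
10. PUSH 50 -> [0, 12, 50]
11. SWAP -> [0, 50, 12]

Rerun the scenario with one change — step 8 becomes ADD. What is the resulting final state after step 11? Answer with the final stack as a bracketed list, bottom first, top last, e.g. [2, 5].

(re-executing from step 8 with the substitution; state before step 8: [6, 0])
8. ADD -> [6]
9. PUSH 12 -> [6, 12]
10. PUSH 50 -> [6, 12, 50]
11. SWAP -> [6, 50, 12]

[6, 50, 12]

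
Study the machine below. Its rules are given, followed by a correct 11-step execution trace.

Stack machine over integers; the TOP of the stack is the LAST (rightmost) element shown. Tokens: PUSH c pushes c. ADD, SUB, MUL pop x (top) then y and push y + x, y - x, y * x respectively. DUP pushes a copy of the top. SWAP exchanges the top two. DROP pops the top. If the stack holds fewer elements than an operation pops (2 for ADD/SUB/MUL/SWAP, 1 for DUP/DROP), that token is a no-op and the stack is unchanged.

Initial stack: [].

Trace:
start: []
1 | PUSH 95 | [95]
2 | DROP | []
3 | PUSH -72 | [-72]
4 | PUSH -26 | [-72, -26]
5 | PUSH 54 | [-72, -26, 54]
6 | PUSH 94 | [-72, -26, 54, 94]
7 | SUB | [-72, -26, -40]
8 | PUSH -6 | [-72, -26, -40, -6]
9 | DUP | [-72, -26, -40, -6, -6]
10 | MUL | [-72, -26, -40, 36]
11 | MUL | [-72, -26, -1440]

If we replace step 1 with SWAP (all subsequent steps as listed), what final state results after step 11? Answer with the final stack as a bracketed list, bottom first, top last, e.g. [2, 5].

[-72, -26, -1440]

(re-executing from step 1 with the substitution; state before step 1: [])
1 | SWAP | []
2 | DROP | []
3 | PUSH -72 | [-72]
4 | PUSH -26 | [-72, -26]
5 | PUSH 54 | [-72, -26, 54]
6 | PUSH 94 | [-72, -26, 54, 94]
7 | SUB | [-72, -26, -40]
8 | PUSH -6 | [-72, -26, -40, -6]
9 | DUP | [-72, -26, -40, -6, -6]
10 | MUL | [-72, -26, -40, 36]
11 | MUL | [-72, -26, -1440]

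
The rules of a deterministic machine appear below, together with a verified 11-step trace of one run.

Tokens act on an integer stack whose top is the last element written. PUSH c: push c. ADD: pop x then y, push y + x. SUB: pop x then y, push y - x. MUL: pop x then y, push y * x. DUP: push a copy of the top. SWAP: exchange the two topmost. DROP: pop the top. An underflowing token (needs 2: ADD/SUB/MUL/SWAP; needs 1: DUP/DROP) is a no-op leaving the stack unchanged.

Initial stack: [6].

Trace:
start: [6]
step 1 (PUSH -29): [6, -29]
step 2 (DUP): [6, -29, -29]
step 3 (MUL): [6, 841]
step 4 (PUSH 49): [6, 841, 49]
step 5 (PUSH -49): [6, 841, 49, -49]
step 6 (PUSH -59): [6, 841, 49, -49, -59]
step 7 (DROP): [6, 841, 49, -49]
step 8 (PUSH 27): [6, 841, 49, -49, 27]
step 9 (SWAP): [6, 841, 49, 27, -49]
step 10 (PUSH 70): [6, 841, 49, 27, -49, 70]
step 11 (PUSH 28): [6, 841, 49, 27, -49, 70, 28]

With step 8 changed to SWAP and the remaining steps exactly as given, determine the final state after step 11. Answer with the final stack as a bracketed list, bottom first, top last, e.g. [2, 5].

(re-executing from step 8 with the substitution; state before step 8: [6, 841, 49, -49])
step 8 (SWAP): [6, 841, -49, 49]
step 9 (SWAP): [6, 841, 49, -49]
step 10 (PUSH 70): [6, 841, 49, -49, 70]
step 11 (PUSH 28): [6, 841, 49, -49, 70, 28]

[6, 841, 49, -49, 70, 28]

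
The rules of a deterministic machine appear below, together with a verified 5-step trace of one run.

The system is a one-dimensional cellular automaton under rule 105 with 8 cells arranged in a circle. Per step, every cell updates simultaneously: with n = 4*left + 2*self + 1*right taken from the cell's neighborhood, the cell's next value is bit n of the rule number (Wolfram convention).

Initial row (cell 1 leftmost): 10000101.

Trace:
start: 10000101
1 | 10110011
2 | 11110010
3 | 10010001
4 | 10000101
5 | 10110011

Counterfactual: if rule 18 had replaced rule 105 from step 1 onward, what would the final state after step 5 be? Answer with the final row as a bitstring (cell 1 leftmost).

01001011

(re-executing steps 1..5 under rule 18; state before step 1: 10000101)
1 | 01001000
2 | 10110100
3 | 00000011
4 | 10000100
5 | 01001011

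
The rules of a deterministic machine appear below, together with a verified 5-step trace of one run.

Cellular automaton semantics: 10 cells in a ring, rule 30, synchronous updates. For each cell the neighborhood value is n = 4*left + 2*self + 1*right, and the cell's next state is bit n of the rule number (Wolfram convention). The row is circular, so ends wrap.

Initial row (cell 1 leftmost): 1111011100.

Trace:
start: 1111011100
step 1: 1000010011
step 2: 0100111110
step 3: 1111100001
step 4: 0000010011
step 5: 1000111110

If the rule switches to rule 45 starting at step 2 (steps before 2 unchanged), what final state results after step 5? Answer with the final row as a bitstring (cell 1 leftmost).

(re-executing steps 2..5 under rule 45; state before step 2: 1000010011)
step 2: 0011010010
step 3: 1010110010
step 4: 1111100011
step 5: 0000001010

0000001010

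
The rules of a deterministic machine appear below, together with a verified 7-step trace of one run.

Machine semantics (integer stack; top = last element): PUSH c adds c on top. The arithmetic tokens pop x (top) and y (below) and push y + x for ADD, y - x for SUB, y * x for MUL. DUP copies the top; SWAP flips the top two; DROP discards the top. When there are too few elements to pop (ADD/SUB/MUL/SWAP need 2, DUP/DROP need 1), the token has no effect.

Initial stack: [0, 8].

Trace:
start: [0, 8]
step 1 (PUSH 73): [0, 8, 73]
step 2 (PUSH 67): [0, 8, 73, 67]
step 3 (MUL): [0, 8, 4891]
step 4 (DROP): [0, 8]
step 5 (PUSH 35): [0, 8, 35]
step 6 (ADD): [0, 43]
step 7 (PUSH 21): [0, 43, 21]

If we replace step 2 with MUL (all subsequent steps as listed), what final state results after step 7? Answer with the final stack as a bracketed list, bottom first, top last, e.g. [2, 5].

(re-executing from step 2 with the substitution; state before step 2: [0, 8, 73])
step 2 (MUL): [0, 584]
step 3 (MUL): [0]
step 4 (DROP): []
step 5 (PUSH 35): [35]
step 6 (ADD): [35]
step 7 (PUSH 21): [35, 21]

[35, 21]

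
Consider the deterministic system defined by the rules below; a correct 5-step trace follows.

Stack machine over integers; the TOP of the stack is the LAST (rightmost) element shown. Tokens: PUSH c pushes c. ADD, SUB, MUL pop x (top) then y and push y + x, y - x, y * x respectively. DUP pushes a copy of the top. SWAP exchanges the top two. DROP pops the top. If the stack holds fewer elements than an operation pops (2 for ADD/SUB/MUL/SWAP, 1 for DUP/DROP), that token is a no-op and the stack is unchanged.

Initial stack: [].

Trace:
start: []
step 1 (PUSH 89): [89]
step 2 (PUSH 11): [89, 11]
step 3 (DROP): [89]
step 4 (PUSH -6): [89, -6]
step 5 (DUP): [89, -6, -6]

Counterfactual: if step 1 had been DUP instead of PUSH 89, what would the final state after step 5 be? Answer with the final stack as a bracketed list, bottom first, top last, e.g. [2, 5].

[-6, -6]

(re-executing from step 1 with the substitution; state before step 1: [])
step 1 (DUP): []
step 2 (PUSH 11): [11]
step 3 (DROP): []
step 4 (PUSH -6): [-6]
step 5 (DUP): [-6, -6]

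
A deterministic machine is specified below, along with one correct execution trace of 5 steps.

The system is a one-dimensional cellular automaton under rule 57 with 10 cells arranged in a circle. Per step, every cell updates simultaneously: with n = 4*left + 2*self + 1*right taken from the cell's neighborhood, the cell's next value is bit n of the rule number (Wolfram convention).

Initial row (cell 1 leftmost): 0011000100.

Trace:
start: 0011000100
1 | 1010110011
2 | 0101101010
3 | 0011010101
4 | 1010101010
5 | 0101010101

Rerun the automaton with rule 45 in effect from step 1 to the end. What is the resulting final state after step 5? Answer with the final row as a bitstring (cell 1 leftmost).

1001111101

(re-executing steps 1..5 under rule 45; state before step 1: 0011000100)
1 | 1010010101
2 | 0110011111
3 | 1100010000
4 | 1001010110
5 | 1001111101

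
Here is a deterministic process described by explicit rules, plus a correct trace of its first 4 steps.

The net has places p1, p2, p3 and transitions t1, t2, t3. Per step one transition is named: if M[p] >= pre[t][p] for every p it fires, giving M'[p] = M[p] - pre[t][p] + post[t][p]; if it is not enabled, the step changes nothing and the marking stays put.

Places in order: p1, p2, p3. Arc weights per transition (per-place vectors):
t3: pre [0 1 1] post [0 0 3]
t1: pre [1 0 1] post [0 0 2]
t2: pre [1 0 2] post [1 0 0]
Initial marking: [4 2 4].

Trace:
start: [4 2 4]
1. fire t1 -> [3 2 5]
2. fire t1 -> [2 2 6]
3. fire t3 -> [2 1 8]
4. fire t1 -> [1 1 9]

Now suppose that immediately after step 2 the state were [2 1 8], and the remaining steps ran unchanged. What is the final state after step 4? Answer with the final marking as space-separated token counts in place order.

state after step 2 := [2 1 8]
3. fire t3 -> [2 0 10]
4. fire t1 -> [1 0 11]

1 0 11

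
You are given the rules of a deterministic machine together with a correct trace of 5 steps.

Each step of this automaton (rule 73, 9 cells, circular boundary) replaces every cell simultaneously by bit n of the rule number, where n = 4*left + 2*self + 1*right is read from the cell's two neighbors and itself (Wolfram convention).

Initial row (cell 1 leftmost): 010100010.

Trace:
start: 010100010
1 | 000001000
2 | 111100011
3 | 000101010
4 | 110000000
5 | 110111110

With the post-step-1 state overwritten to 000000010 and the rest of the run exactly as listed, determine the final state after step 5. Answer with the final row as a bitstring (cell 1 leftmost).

101101111

state after step 1 := 000000010
2 | 111111000
3 | 100001010
4 | 001100000
5 | 101101111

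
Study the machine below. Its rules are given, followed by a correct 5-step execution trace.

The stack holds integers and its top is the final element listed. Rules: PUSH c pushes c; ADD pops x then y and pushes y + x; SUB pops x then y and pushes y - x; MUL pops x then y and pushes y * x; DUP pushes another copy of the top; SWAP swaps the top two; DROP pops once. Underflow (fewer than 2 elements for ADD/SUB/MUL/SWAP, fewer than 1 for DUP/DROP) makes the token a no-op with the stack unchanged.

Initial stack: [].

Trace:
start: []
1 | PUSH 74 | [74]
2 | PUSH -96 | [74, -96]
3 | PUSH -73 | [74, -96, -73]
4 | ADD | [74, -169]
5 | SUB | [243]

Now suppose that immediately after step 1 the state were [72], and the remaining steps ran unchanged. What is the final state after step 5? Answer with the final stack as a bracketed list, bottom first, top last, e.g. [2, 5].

state after step 1 := [72]
2 | PUSH -96 | [72, -96]
3 | PUSH -73 | [72, -96, -73]
4 | ADD | [72, -169]
5 | SUB | [241]

[241]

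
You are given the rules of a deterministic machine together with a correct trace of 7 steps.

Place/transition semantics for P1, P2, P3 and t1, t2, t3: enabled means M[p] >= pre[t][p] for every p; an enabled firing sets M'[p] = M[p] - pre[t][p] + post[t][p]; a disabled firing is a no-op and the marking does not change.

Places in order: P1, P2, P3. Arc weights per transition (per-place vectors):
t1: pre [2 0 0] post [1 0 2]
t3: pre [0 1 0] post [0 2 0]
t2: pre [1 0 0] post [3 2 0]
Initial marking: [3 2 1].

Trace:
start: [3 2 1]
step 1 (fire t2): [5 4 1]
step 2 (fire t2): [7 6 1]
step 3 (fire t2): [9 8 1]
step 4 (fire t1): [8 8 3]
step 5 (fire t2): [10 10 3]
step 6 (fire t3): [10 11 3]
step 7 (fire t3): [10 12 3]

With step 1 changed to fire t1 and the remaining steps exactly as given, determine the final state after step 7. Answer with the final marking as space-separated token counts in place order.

(re-executing from step 1 with the substitution; state before step 1: [3 2 1])
step 1 (fire t1): [2 2 3]
step 2 (fire t2): [4 4 3]
step 3 (fire t2): [6 6 3]
step 4 (fire t1): [5 6 5]
step 5 (fire t2): [7 8 5]
step 6 (fire t3): [7 9 5]
step 7 (fire t3): [7 10 5]

7 10 5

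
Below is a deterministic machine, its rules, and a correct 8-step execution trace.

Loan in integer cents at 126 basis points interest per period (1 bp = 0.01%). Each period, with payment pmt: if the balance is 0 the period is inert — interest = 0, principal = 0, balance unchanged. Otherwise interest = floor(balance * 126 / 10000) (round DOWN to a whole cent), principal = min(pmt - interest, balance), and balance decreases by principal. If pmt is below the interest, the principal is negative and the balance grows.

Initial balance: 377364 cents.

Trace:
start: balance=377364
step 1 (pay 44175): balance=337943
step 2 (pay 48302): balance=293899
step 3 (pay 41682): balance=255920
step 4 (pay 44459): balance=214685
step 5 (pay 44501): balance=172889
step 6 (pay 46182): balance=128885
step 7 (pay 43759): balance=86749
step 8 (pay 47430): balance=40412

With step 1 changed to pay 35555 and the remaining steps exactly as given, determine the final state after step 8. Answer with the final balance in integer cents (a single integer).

49820

(re-executing from step 1 with the substitution; state before step 1: balance=377364)
step 1 (pay 35555): balance=346563
step 2 (pay 48302): balance=302627
step 3 (pay 41682): balance=264758
step 4 (pay 44459): balance=223634
step 5 (pay 44501): balance=181950
step 6 (pay 46182): balance=138060
step 7 (pay 43759): balance=96040
step 8 (pay 47430): balance=49820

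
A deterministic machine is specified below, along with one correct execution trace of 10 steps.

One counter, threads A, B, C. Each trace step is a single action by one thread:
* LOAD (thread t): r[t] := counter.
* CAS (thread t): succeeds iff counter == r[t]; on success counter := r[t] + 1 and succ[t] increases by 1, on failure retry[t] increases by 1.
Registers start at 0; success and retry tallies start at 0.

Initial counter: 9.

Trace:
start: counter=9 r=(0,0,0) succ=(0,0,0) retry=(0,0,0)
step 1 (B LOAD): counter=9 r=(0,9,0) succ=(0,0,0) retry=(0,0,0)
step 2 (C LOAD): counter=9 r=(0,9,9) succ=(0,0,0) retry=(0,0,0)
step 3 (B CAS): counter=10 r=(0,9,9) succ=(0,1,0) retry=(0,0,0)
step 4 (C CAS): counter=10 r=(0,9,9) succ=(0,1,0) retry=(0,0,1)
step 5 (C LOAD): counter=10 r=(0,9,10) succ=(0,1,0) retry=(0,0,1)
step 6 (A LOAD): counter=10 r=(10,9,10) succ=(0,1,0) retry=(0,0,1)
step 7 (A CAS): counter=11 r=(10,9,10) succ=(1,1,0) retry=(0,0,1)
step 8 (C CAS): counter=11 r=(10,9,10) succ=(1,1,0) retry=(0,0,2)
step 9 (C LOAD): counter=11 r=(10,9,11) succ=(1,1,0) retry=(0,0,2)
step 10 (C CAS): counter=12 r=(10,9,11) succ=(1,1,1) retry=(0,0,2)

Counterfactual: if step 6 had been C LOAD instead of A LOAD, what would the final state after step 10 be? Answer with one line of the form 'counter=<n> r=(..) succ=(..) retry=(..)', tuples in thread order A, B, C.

counter=12 r=(0,9,11) succ=(0,1,2) retry=(1,0,1)

(re-executing from step 6 with the substitution; state before step 6: counter=10 r=(0,9,10) succ=(0,1,0) retry=(0,0,1))
step 6 (C LOAD): counter=10 r=(0,9,10) succ=(0,1,0) retry=(0,0,1)
step 7 (A CAS): counter=10 r=(0,9,10) succ=(0,1,0) retry=(1,0,1)
step 8 (C CAS): counter=11 r=(0,9,10) succ=(0,1,1) retry=(1,0,1)
step 9 (C LOAD): counter=11 r=(0,9,11) succ=(0,1,1) retry=(1,0,1)
step 10 (C CAS): counter=12 r=(0,9,11) succ=(0,1,2) retry=(1,0,1)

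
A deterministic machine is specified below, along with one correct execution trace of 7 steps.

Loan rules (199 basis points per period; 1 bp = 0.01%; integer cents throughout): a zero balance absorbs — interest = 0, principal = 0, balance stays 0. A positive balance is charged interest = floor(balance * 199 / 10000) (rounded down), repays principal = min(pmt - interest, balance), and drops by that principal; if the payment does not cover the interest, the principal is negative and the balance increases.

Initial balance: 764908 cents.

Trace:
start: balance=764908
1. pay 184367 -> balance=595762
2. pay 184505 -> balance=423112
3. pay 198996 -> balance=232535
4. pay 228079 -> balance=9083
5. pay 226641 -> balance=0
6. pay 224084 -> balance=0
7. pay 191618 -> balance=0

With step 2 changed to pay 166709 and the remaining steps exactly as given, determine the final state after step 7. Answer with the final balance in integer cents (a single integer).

0

(re-executing from step 2 with the substitution; state before step 2: balance=595762)
2. pay 166709 -> balance=440908
3. pay 198996 -> balance=250686
4. pay 228079 -> balance=27595
5. pay 226641 -> balance=0
6. pay 224084 -> balance=0
7. pay 191618 -> balance=0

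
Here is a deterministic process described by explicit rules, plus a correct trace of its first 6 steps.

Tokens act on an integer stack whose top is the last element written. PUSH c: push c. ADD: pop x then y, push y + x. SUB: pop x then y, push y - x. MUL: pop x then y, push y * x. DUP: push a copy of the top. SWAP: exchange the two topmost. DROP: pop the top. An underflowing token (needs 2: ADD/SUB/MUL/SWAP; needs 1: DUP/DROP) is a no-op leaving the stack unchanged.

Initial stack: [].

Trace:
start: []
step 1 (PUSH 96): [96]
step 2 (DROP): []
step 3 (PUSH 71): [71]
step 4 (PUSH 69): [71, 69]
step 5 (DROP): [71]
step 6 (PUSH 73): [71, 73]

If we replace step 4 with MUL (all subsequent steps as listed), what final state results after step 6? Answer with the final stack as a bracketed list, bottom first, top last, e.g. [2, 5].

[73]

(re-executing from step 4 with the substitution; state before step 4: [71])
step 4 (MUL): [71]
step 5 (DROP): []
step 6 (PUSH 73): [73]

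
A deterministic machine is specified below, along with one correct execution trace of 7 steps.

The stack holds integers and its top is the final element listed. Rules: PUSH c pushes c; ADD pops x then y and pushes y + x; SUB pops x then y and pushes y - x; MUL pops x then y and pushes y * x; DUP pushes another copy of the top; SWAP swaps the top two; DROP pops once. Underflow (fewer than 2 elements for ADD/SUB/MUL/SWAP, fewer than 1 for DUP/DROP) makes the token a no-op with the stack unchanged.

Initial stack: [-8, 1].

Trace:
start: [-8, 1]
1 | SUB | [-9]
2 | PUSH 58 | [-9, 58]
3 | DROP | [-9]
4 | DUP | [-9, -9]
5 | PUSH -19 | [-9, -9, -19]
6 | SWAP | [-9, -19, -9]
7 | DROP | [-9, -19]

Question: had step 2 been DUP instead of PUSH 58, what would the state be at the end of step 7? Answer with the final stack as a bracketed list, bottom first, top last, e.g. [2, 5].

(re-executing from step 2 with the substitution; state before step 2: [-9])
2 | DUP | [-9, -9]
3 | DROP | [-9]
4 | DUP | [-9, -9]
5 | PUSH -19 | [-9, -9, -19]
6 | SWAP | [-9, -19, -9]
7 | DROP | [-9, -19]

[-9, -19]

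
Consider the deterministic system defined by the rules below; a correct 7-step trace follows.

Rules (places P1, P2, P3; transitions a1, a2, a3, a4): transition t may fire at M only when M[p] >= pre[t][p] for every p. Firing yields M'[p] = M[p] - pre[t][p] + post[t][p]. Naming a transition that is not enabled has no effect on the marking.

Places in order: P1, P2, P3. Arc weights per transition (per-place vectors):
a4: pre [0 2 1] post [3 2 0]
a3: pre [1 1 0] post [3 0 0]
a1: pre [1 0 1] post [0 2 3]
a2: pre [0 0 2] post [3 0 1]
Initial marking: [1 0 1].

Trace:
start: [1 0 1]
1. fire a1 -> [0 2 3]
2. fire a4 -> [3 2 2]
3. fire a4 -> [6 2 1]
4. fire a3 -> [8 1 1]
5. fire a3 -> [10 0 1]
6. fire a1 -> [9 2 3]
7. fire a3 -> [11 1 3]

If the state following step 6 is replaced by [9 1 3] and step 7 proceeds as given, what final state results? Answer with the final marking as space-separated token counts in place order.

state after step 6 := [9 1 3]
7. fire a3 -> [11 0 3]

11 0 3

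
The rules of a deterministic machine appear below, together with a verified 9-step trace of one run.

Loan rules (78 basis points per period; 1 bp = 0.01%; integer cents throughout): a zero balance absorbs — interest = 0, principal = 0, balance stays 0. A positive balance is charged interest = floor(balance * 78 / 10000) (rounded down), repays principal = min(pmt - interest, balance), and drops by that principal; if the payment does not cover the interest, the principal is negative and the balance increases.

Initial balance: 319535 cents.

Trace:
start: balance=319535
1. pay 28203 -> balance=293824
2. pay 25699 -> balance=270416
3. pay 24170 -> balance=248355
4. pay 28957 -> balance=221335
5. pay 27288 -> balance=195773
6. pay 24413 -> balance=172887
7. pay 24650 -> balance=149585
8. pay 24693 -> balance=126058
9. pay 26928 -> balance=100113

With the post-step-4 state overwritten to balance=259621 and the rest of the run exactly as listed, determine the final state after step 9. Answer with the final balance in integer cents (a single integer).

139915

state after step 4 := balance=259621
5. pay 27288 -> balance=234358
6. pay 24413 -> balance=211772
7. pay 24650 -> balance=188773
8. pay 24693 -> balance=165552
9. pay 26928 -> balance=139915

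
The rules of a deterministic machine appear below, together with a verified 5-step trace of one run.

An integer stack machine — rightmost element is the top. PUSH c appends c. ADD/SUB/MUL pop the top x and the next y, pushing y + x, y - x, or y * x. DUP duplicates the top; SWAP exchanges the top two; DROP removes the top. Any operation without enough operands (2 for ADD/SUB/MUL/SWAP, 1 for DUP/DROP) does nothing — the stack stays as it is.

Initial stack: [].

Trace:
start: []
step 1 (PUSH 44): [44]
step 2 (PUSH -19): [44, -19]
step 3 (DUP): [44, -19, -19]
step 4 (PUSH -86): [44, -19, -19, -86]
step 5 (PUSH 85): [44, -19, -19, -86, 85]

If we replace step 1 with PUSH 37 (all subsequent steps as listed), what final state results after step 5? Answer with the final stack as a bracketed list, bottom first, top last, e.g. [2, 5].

(re-executing from step 1 with the substitution; state before step 1: [])
step 1 (PUSH 37): [37]
step 2 (PUSH -19): [37, -19]
step 3 (DUP): [37, -19, -19]
step 4 (PUSH -86): [37, -19, -19, -86]
step 5 (PUSH 85): [37, -19, -19, -86, 85]

[37, -19, -19, -86, 85]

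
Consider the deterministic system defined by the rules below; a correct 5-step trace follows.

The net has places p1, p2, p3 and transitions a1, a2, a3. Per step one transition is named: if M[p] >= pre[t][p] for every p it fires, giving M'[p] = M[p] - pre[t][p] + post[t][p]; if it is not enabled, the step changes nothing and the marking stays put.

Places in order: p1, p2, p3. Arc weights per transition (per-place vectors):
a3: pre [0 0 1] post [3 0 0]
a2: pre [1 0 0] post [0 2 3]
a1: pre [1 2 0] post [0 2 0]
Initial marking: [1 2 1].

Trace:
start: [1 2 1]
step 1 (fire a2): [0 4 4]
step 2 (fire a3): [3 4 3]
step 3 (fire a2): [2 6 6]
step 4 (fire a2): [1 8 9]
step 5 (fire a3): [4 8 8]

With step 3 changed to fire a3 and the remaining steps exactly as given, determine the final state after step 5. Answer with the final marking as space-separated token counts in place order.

8 6 4

(re-executing from step 3 with the substitution; state before step 3: [3 4 3])
step 3 (fire a3): [6 4 2]
step 4 (fire a2): [5 6 5]
step 5 (fire a3): [8 6 4]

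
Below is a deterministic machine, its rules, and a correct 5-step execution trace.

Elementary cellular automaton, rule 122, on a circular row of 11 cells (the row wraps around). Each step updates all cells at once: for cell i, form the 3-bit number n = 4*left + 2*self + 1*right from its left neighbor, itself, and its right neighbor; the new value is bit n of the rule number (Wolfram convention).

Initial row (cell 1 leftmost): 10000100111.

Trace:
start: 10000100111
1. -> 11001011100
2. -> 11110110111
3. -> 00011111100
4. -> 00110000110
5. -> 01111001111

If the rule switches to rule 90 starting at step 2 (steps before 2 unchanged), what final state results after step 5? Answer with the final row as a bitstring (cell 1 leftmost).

(re-executing steps 2..5 under rule 90; state before step 2: 11001011100)
2. -> 11110010111
3. -> 00011100100
4. -> 00110111010
5. -> 01110101001

01110101001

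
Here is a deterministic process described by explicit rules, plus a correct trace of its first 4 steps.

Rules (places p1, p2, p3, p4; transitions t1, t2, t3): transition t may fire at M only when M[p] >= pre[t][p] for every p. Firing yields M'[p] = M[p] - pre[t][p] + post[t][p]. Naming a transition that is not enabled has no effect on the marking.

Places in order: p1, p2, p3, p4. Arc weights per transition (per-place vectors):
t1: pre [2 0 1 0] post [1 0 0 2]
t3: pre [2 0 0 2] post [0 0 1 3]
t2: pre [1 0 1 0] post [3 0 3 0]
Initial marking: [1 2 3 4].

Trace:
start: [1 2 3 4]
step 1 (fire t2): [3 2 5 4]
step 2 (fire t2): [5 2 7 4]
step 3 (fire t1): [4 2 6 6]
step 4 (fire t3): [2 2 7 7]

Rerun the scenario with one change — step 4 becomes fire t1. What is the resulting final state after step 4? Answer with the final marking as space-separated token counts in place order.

3 2 5 8

(re-executing from step 4 with the substitution; state before step 4: [4 2 6 6])
step 4 (fire t1): [3 2 5 8]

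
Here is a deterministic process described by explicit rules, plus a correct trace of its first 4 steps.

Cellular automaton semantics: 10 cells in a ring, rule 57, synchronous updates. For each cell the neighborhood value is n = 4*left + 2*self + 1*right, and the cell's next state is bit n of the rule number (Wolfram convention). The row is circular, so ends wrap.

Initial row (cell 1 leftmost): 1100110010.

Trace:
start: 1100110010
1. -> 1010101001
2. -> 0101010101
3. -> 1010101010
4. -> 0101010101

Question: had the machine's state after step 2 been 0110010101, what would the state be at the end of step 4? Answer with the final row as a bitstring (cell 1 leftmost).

1010100101

state after step 2 := 0110010101
3. -> 1101001010
4. -> 1010100101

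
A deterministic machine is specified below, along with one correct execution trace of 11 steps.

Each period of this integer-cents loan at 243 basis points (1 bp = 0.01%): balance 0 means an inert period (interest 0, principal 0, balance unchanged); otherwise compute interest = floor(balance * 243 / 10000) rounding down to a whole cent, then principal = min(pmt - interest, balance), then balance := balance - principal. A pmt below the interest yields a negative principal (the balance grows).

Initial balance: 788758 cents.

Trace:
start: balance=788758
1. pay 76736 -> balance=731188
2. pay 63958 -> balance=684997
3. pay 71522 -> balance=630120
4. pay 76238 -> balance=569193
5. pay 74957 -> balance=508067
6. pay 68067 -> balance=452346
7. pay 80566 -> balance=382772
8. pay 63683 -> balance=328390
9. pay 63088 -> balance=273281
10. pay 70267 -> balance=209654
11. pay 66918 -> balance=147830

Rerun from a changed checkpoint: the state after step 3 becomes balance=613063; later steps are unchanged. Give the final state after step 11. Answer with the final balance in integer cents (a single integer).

state after step 3 := balance=613063
4. pay 76238 -> balance=551722
5. pay 74957 -> balance=490171
6. pay 68067 -> balance=434015
7. pay 80566 -> balance=363995
8. pay 63683 -> balance=309157
9. pay 63088 -> balance=253581
10. pay 70267 -> balance=189476
11. pay 66918 -> balance=127162

127162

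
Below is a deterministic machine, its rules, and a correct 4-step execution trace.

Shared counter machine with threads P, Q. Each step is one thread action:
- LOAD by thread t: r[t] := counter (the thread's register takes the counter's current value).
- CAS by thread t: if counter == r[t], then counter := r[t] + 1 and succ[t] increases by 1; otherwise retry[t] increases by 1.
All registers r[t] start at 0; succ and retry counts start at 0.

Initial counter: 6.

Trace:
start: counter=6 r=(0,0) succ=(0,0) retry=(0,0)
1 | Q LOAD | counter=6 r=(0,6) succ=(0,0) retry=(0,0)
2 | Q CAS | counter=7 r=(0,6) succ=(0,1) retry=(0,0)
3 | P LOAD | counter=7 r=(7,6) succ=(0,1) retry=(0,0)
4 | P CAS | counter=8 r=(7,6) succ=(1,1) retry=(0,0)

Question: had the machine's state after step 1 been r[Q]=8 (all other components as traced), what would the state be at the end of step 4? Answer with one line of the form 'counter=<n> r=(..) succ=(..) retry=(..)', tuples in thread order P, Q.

state after step 1 := counter=6 r=(0,8) succ=(0,0) retry=(0,0)
2 | Q CAS | counter=6 r=(0,8) succ=(0,0) retry=(0,1)
3 | P LOAD | counter=6 r=(6,8) succ=(0,0) retry=(0,1)
4 | P CAS | counter=7 r=(6,8) succ=(1,0) retry=(0,1)

counter=7 r=(6,8) succ=(1,0) retry=(0,1)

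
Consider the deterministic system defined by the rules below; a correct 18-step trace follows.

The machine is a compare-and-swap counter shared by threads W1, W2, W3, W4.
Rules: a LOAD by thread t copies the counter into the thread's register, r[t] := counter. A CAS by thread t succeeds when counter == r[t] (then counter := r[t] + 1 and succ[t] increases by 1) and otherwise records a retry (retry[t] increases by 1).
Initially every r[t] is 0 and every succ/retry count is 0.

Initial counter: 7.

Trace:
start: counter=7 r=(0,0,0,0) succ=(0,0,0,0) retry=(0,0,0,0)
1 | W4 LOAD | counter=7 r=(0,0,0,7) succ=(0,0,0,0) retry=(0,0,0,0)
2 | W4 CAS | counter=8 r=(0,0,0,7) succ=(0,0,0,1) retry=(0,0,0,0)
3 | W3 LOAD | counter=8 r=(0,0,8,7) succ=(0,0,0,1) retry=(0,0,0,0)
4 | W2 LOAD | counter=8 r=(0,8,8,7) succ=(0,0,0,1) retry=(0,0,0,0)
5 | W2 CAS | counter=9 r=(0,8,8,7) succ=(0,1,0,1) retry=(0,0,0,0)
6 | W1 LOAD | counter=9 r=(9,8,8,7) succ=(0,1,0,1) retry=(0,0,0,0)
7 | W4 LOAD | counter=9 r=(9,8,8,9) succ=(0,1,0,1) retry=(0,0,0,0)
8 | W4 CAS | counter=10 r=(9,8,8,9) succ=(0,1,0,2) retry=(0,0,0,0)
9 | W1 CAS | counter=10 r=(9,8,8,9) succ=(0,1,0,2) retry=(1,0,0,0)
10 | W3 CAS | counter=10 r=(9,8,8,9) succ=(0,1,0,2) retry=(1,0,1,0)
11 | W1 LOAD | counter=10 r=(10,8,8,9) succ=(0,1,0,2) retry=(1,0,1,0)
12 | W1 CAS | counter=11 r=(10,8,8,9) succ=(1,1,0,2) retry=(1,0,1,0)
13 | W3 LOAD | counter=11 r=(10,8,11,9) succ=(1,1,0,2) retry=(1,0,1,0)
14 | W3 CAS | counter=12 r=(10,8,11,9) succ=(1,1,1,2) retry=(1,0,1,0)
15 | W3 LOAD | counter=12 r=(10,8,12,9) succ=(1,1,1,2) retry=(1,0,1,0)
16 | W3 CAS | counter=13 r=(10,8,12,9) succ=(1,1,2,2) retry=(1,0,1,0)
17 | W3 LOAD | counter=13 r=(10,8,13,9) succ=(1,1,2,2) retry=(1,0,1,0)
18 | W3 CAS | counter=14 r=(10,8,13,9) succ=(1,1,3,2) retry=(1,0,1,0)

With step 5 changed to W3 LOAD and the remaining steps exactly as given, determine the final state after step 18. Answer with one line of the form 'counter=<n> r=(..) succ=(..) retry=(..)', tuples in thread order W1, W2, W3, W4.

(re-executing from step 5 with the substitution; state before step 5: counter=8 r=(0,8,8,7) succ=(0,0,0,1) retry=(0,0,0,0))
5 | W3 LOAD | counter=8 r=(0,8,8,7) succ=(0,0,0,1) retry=(0,0,0,0)
6 | W1 LOAD | counter=8 r=(8,8,8,7) succ=(0,0,0,1) retry=(0,0,0,0)
7 | W4 LOAD | counter=8 r=(8,8,8,8) succ=(0,0,0,1) retry=(0,0,0,0)
8 | W4 CAS | counter=9 r=(8,8,8,8) succ=(0,0,0,2) retry=(0,0,0,0)
9 | W1 CAS | counter=9 r=(8,8,8,8) succ=(0,0,0,2) retry=(1,0,0,0)
10 | W3 CAS | counter=9 r=(8,8,8,8) succ=(0,0,0,2) retry=(1,0,1,0)
11 | W1 LOAD | counter=9 r=(9,8,8,8) succ=(0,0,0,2) retry=(1,0,1,0)
12 | W1 CAS | counter=10 r=(9,8,8,8) succ=(1,0,0,2) retry=(1,0,1,0)
13 | W3 LOAD | counter=10 r=(9,8,10,8) succ=(1,0,0,2) retry=(1,0,1,0)
14 | W3 CAS | counter=11 r=(9,8,10,8) succ=(1,0,1,2) retry=(1,0,1,0)
15 | W3 LOAD | counter=11 r=(9,8,11,8) succ=(1,0,1,2) retry=(1,0,1,0)
16 | W3 CAS | counter=12 r=(9,8,11,8) succ=(1,0,2,2) retry=(1,0,1,0)
17 | W3 LOAD | counter=12 r=(9,8,12,8) succ=(1,0,2,2) retry=(1,0,1,0)
18 | W3 CAS | counter=13 r=(9,8,12,8) succ=(1,0,3,2) retry=(1,0,1,0)

counter=13 r=(9,8,12,8) succ=(1,0,3,2) retry=(1,0,1,0)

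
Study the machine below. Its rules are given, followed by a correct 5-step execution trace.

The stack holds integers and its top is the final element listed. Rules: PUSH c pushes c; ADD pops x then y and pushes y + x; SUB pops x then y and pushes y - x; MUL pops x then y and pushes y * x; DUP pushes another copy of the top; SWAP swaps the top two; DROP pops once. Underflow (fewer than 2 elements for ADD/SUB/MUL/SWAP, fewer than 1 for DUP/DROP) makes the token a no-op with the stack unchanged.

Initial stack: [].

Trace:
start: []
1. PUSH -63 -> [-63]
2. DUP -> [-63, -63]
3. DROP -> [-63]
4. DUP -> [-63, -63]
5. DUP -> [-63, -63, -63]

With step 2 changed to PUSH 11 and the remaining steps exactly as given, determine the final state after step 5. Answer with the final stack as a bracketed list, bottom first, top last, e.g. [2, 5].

(re-executing from step 2 with the substitution; state before step 2: [-63])
2. PUSH 11 -> [-63, 11]
3. DROP -> [-63]
4. DUP -> [-63, -63]
5. DUP -> [-63, -63, -63]

[-63, -63, -63]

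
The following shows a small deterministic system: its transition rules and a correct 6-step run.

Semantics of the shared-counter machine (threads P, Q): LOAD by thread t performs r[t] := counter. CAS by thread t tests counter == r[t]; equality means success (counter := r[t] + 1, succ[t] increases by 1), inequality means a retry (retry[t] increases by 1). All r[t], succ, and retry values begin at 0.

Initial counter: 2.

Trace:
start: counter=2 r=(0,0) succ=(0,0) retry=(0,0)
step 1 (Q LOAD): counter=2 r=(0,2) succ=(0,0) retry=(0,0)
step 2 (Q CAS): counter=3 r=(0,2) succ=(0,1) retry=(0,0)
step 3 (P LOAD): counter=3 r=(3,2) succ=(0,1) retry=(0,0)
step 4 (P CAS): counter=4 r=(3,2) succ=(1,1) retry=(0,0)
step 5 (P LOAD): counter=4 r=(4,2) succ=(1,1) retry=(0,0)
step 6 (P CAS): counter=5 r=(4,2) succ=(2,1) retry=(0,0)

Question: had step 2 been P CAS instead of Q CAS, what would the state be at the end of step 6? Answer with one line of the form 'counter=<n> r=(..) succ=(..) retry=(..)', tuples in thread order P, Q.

counter=4 r=(3,2) succ=(2,0) retry=(1,0)

(re-executing from step 2 with the substitution; state before step 2: counter=2 r=(0,2) succ=(0,0) retry=(0,0))
step 2 (P CAS): counter=2 r=(0,2) succ=(0,0) retry=(1,0)
step 3 (P LOAD): counter=2 r=(2,2) succ=(0,0) retry=(1,0)
step 4 (P CAS): counter=3 r=(2,2) succ=(1,0) retry=(1,0)
step 5 (P LOAD): counter=3 r=(3,2) succ=(1,0) retry=(1,0)
step 6 (P CAS): counter=4 r=(3,2) succ=(2,0) retry=(1,0)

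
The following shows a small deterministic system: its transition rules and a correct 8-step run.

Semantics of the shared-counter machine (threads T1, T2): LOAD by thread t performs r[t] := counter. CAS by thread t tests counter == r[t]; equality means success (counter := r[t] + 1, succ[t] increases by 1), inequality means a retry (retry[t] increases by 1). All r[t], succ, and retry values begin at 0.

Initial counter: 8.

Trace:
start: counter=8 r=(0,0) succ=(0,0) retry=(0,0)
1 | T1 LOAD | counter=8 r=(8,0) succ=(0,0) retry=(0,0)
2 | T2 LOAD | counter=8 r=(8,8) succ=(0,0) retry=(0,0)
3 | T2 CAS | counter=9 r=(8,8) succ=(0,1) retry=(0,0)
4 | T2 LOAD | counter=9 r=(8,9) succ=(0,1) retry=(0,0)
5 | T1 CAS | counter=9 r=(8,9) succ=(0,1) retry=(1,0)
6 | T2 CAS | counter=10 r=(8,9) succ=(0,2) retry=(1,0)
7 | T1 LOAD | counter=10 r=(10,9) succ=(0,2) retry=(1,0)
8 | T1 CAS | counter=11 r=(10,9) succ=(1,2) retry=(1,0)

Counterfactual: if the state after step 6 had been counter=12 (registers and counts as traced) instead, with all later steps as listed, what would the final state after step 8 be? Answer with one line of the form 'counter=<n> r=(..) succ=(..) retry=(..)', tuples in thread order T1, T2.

state after step 6 := counter=12 r=(8,9) succ=(0,2) retry=(1,0)
7 | T1 LOAD | counter=12 r=(12,9) succ=(0,2) retry=(1,0)
8 | T1 CAS | counter=13 r=(12,9) succ=(1,2) retry=(1,0)

counter=13 r=(12,9) succ=(1,2) retry=(1,0)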